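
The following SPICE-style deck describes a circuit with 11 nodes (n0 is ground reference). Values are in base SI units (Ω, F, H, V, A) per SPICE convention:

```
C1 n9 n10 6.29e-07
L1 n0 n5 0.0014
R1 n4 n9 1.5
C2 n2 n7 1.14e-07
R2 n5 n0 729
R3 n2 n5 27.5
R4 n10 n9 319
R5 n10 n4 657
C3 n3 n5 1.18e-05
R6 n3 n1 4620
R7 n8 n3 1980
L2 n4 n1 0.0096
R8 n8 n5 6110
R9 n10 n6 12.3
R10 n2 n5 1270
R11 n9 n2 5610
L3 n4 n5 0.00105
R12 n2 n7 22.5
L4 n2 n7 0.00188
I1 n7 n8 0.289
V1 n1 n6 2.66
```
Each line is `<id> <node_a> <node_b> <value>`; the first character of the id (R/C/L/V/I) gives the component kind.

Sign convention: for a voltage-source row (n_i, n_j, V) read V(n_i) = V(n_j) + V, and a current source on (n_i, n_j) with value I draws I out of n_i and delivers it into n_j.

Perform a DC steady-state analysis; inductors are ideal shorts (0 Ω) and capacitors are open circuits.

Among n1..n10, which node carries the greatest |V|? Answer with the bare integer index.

Element admittances at DC:
  Y(C1) = 0.000 S between n9,n10
  L1: short n0↔n5 (DC inductor)
  Y(R1) = 0.6667 S between n4,n9
  Y(C2) = 0.000 S between n2,n7
  Y(R2) = 0.001372 S between n5,n0
  Y(R3) = 0.03636 S between n2,n5
  Y(R4) = 0.003135 S between n10,n9
  Y(R5) = 0.001522 S between n10,n4
  Y(C3) = 0.000 S between n3,n5
  Y(R6) = 0.0002165 S between n3,n1
  Y(R7) = 0.0005051 S between n8,n3
  L2: short n4↔n1 (DC inductor)
  Y(R8) = 0.0001637 S between n8,n5
  Y(R9) = 0.08130 S between n10,n6
  Y(R10) = 0.0007874 S between n2,n5
  Y(R11) = 0.0001783 S between n9,n2
  L3: short n4↔n5 (DC inductor)
  Y(R12) = 0.04444 S between n2,n7
  L4: short n2↔n7 (DC inductor)
  I1: injects 0.289 A into n8 (from n7)
  V1: constraint V(n1)−V(n6) = 2.66
Assemble and solve the 15×15 MNA system:
  V(n1)=0.000  V(n2)=-7.742  V(n3)=641.9  V(n4)=0.000  V(n5)=0.000  V(n6)=-2.660  V(n7)=-7.742  V(n8)=916.9  V(n9)=-0.01383  V(n10)=-2.516
  i(L1)=0.000  i(L2)=-0.1506  i(L3)=0.1376  i(L4)=0.2890  i(V1)=-0.01168

8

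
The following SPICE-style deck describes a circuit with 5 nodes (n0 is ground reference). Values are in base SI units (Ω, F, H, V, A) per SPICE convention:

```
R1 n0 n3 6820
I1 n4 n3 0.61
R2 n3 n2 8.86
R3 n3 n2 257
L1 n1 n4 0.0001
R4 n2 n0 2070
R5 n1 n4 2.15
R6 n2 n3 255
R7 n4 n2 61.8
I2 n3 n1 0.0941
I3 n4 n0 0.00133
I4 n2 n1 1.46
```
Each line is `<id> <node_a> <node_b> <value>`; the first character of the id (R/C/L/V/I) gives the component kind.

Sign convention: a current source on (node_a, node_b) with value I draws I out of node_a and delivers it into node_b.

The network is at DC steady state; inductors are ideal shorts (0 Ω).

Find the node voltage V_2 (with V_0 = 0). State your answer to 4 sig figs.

-3.107 V

Apply KCL at each of the 4 non-ground nodes and solve the resulting linear system.
Node n1: branches {L1, R5, I2, I4} → V_1 = 55.16
Node n2: branches {R2, R3, R4, R6, R7, I4} → V_2 = -3.107
Node n3: branches {R1, I1, R2, R3, R6, I2} → V_3 = 1.166
Node n4: branches {I1, L1, R5, R7, I3} → V_4 = 55.16
Source currents: i(L1)=1.554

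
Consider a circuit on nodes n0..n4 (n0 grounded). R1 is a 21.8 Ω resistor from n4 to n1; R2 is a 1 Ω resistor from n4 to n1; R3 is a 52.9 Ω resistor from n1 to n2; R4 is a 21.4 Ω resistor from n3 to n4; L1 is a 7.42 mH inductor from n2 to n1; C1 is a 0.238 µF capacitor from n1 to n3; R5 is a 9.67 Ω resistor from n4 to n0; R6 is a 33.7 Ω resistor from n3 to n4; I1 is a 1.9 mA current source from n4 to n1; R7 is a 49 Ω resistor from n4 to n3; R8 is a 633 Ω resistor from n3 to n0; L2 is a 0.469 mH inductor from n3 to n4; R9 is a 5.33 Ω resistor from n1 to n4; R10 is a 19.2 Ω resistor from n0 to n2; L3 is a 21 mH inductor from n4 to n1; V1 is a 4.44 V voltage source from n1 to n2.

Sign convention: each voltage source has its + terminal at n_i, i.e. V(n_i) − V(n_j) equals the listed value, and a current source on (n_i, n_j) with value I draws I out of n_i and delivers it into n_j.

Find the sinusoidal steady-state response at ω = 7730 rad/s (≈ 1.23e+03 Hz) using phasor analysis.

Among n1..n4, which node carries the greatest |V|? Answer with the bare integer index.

Apply KCL at each of the 4 non-ground nodes and solve the resulting linear system.
Node n1: branches {R1, R2, R3, L1, C1, I1, R9, L3, V1} → V_1 = 1.555+0.0003466j
Node n2: branches {R3, L1, R10, V1} → V_2 = -2.885+0.0003466j
Node n3: branches {R4, C1, R6, R7, R8, L2} → V_3 = 1.428-0.007115j
Node n4: branches {R1, R2, R4, R5, R6, I1, R7, L2, R9, L3} → V_4 = 1.431-6.589e-05j
Source currents: i(V1)=-0.2342+0.07743j

2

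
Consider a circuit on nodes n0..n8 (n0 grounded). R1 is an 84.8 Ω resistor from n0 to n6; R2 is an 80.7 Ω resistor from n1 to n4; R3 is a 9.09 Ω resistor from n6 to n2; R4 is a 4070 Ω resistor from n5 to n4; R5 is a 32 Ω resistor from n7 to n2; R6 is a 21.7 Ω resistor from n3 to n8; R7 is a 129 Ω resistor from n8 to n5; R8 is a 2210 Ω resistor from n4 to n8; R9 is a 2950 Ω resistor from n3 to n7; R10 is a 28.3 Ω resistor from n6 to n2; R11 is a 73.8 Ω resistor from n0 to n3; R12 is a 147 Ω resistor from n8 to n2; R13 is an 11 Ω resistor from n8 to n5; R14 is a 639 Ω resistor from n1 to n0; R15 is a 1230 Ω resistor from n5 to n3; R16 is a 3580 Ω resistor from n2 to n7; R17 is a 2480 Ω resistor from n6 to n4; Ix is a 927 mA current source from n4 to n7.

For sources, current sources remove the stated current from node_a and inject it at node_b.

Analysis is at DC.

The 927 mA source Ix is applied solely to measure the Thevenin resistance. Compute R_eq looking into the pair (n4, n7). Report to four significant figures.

Element admittances at DC:
  Y(R1) = 0.01179 S between n0,n6
  Y(R2) = 0.01239 S between n1,n4
  Y(R3) = 0.1100 S between n6,n2
  Y(R4) = 0.0002457 S between n5,n4
  Y(R5) = 0.03125 S between n7,n2
  Y(R6) = 0.04608 S between n3,n8
  Y(R7) = 0.007752 S between n8,n5
  Y(R8) = 0.0004525 S between n4,n8
  Y(R9) = 0.0003390 S between n3,n7
  Y(R10) = 0.03534 S between n6,n2
  Y(R11) = 0.01355 S between n0,n3
  Y(R12) = 0.006803 S between n8,n2
  Y(R13) = 0.09091 S between n8,n5
  Y(R14) = 0.001565 S between n1,n0
  Y(R15) = 0.0008130 S between n5,n3
  Y(R16) = 0.0002793 S between n2,n7
  Y(R17) = 0.0004032 S between n6,n4
  Ix: injects 0.927 A into n7 (from n4)
Assemble and solve the 8×8 MNA system:
  V(n1)=-324.0  V(n2)=43.82  V(n3)=3.046  V(n4)=-364.9  V(n5)=2.530  V(n6)=39.49  V(n7)=72.47  V(n8)=3.441

R_eq = 471.8 Ω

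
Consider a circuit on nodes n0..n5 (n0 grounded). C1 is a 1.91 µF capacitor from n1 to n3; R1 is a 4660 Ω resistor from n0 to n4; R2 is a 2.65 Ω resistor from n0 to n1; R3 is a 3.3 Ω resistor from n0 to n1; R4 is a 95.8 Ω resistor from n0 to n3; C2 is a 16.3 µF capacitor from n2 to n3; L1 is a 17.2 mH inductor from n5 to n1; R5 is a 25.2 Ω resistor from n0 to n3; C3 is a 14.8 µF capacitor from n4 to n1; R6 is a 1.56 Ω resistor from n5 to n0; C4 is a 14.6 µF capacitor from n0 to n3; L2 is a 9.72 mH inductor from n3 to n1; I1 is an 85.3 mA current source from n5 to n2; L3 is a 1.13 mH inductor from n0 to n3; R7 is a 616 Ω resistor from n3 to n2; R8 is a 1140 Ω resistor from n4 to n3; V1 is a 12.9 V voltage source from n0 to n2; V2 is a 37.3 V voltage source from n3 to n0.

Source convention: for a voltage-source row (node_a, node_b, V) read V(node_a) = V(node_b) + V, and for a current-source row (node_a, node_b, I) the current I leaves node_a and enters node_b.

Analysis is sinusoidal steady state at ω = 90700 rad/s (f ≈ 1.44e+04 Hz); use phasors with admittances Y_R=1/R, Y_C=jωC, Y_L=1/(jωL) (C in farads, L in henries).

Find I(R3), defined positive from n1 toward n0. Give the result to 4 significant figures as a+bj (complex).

Apply KCL at each of the 5 non-ground nodes and solve the resulting linear system.
Node n1: branches {C1, R2, R3, L1, C3, L2} → V_1 = 2.274+8.848j
Node n2: branches {C2, I1, R7, V1} → V_2 = -12.90+0.000j
Node n3: branches {C1, R4, C2, R5, C4, L2, L3, R7, R8, V2} → V_3 = 37.30+0.000j
Node n4: branches {R1, C3, R8} → V_4 = 2.267+8.825j
Node n5: branches {L1, R6, I1} → V_5 = -0.1242-0.002398j
Source currents: i(V1)=-0.1668-74.22j, i(V2)=-3.504-129.3j

0.6891+2.681j A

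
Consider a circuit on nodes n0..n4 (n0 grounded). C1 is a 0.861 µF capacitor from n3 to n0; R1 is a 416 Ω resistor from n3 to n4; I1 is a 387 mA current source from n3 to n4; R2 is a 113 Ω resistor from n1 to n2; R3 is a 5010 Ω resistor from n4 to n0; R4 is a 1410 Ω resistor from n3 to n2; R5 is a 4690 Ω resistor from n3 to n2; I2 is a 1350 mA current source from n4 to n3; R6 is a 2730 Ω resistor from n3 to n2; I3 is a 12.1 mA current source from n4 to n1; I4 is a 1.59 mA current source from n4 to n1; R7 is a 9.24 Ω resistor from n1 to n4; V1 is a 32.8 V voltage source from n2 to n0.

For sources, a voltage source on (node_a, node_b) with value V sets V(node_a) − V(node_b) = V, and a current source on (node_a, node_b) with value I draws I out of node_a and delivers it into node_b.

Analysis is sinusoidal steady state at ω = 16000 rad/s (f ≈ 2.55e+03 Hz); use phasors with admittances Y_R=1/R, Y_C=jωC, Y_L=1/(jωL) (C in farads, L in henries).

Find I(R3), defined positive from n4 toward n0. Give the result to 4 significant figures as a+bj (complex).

-0.01228-0.002609j A

MNA unknowns: 4 node voltages V₁..V_4 plus 1 source current (V1)
C1: Y=0.000+0.01378j on G[3,0]
R1: Y=0.002404+0.000j on G[3,4]
I1: z[3]−=0.387, z[4]+=0.387
R2: Y=0.008850+0.000j on G[1,2]
R3: Y=0.0001996+0.000j on G[4,0]
R4: Y=0.0007092+0.000j on G[3,2]
R5: Y=0.0002132+0.000j on G[3,2]
I2: z[4]−=1.35, z[3]+=1.35
R6: Y=0.0003663+0.000j on G[3,2]
I3: z[4]−=0.0121, z[1]+=0.0121
I4: z[4]−=0.00159, z[1]+=0.00159
R7: Y=0.1082+0.000j on G[1,4]
V1: row V2−V0=32.8, i_V1 at 2,0
solve → V1=-54.27-12.08j, V2=32.80+0.000j, V3=13.44-58.64j, V4=-61.52-13.07j
aux → i_V1=-0.7955-0.1825j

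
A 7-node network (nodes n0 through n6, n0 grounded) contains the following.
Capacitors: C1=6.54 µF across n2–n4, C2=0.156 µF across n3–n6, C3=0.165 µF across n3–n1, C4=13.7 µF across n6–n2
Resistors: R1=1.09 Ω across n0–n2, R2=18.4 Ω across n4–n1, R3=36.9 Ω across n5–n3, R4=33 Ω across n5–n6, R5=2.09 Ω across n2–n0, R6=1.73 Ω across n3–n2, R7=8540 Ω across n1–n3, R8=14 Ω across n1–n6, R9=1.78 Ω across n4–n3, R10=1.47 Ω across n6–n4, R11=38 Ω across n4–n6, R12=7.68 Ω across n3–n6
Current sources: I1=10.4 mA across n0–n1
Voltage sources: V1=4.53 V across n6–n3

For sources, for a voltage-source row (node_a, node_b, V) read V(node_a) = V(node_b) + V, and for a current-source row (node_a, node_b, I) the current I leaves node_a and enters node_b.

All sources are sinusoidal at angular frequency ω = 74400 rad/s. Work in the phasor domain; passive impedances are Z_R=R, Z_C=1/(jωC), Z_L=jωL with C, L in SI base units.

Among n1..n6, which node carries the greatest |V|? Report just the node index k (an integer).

MNA unknowns: 6 node voltages V₁..V_6 plus 1 source current (V1)
C1: Y=0.000+0.4866j on G[2,4]
C2: Y=0.000+0.01161j on G[3,6]
R1: Y=0.9174+0.000j on G[0,2]
R2: Y=0.05435+0.000j on G[4,1]
R3: Y=0.02710+0.000j on G[5,3]
R4: Y=0.03030+0.000j on G[5,6]
C3: Y=0.000+0.01228j on G[3,1]
R5: Y=0.4785+0.000j on G[2,0]
R6: Y=0.5780+0.000j on G[3,2]
R7: Y=0.0001171+0.000j on G[1,3]
I1: z[0]−=0.0104, z[1]+=0.0104
R8: Y=0.07143+0.000j on G[1,6]
R9: Y=0.5618+0.000j on G[4,3]
R10: Y=0.6803+0.000j on G[6,4]
R11: Y=0.02632+0.000j on G[4,6]
R12: Y=0.1302+0.000j on G[3,6]
C4: Y=0.000+1.019j on G[6,2]
V1: row V6−V3=4.53, i_V1 at 6,3
solve → V1=0.3430-1.562j, V2=0.007450+0.000j, V3=-3.241-1.376j, V4=-1.041-0.9980j, V5=-0.8500-1.376j, V6=1.289-1.376j
aux → i_V1=-3.771-1.105j

3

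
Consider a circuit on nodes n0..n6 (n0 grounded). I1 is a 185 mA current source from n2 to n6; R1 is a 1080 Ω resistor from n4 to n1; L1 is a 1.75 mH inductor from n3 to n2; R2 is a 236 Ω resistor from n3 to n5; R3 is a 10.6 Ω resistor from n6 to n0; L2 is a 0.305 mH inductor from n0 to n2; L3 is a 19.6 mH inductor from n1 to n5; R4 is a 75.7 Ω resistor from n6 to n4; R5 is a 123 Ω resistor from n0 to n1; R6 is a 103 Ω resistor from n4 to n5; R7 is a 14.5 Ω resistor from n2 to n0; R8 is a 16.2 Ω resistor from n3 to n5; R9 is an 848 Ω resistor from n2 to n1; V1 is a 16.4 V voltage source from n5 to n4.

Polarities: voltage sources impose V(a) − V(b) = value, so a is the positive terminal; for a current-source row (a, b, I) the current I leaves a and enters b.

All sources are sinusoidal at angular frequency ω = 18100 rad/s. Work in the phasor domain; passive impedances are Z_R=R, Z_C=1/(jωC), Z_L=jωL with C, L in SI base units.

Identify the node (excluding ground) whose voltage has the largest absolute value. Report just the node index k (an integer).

4

MNA unknowns: 6 node voltages V₁..V_6 plus 1 source current (V1)
I1: z[2]−=0.185, z[6]+=0.185
R1: Y=0.0009259+0.000j on G[4,1]
L1: Y=0.000-0.03157j on G[3,2]
R2: Y=0.004237+0.000j on G[3,5]
R3: Y=0.09434+0.000j on G[6,0]
L2: Y=0.000-0.1811j on G[0,2]
L3: Y=0.000-0.002819j on G[1,5]
R4: Y=0.01321+0.000j on G[6,4]
R5: Y=0.008130+0.000j on G[0,1]
R6: Y=0.009709+0.000j on G[4,5]
R7: Y=0.06897+0.000j on G[2,0]
R8: Y=0.06173+0.000j on G[3,5]
R9: Y=0.001179+0.000j on G[2,1]
V1: row V5−V4=16.4, i_V1 at 5,4
solve → V1=0.2780-0.6691j, V2=0.1760-0.1853j, V3=1.572+4.992j, V4=-12.35+4.323j, V5=4.050+4.323j, V6=0.2032+0.5310j
aux → i_V1=-0.3367+0.05472j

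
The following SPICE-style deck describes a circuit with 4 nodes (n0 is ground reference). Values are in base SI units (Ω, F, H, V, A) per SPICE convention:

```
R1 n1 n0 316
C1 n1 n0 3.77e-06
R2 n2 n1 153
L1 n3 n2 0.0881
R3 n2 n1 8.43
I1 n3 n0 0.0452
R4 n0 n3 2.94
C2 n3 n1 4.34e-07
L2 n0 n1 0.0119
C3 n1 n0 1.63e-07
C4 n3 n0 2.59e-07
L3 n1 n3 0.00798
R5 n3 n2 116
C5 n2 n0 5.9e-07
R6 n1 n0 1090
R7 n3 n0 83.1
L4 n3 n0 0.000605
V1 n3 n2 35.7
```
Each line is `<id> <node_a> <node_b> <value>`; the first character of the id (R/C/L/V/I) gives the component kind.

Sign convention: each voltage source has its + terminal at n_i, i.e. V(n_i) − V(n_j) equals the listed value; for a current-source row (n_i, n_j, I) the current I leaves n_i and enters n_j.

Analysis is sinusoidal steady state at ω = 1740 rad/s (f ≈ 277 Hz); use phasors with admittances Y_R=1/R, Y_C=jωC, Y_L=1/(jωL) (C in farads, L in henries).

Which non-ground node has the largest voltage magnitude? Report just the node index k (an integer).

2

Apply KCL at each of the 3 non-ground nodes and solve the resulting linear system.
Node n1: branches {R1, C1, R2, R3, C2, L2, C3, L3, R6} → V_1 = -18.98-16.62j
Node n2: branches {R2, L1, R3, R5, C5, V1} → V_2 = -34.82+0.4336j
Node n3: branches {L1, I1, R4, C2, C4, L3, R5, R7, L4, V1} → V_3 = 0.8805+0.4336j
Source currents: i(V1)=-2.290+2.332j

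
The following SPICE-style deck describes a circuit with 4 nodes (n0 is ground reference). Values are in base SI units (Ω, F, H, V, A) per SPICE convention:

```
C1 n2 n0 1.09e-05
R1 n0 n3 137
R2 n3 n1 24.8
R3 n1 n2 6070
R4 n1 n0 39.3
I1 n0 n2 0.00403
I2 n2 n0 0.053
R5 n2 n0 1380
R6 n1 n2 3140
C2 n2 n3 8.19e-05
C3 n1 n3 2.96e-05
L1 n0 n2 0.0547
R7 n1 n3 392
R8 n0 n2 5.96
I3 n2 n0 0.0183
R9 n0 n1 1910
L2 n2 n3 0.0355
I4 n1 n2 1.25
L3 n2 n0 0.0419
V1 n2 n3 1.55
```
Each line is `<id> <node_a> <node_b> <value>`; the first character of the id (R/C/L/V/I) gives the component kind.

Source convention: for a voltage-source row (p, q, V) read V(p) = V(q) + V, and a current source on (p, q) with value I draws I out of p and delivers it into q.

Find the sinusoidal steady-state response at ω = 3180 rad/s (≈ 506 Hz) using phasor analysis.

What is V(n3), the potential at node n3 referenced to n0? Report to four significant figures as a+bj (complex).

Apply KCL at each of the 3 non-ground nodes and solve the resulting linear system.
Node n1: branches {R2, R3, R4, R6, C3, R7, R9, I4} → V_1 = -6.979+7.418j
Node n2: branches {C1, R3, I1, I2, R5, R6, C2, L1, R8, I3, L2, I4, L3, V1} → V_2 = 0.5707-1.165j
Node n3: branches {R1, R2, C2, C3, R7, L2, V1} → V_3 = -0.9793-1.165j
Source currents: i(V1)=1.058-0.2017j

-0.9793-1.165j V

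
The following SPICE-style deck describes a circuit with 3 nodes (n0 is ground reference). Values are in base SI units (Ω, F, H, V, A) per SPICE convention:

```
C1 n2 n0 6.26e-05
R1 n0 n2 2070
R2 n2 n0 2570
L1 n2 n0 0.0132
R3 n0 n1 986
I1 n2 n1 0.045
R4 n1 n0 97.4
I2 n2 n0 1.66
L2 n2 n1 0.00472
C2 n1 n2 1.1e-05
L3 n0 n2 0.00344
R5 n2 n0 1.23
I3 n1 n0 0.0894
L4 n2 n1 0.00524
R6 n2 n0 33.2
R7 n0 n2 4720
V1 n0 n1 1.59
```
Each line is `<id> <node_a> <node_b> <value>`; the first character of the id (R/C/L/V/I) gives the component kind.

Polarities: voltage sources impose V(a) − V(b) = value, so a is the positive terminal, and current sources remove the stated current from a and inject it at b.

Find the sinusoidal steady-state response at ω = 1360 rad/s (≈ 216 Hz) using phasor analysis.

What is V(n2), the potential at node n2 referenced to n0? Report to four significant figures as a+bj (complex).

Apply KCL at each of the 2 non-ground nodes and solve the resulting linear system.
Node n1: branches {R3, I1, R4, L2, C2, I3, L4, V1} → V_1 = -1.590+0.000j
Node n2: branches {C1, R1, R2, L1, I1, I2, L2, C2, L3, R5, L4, R6, R7} → V_2 = -1.773-0.4479j
Source currents: i(V1)=0.1524-0.05136j

-1.773-0.4479j V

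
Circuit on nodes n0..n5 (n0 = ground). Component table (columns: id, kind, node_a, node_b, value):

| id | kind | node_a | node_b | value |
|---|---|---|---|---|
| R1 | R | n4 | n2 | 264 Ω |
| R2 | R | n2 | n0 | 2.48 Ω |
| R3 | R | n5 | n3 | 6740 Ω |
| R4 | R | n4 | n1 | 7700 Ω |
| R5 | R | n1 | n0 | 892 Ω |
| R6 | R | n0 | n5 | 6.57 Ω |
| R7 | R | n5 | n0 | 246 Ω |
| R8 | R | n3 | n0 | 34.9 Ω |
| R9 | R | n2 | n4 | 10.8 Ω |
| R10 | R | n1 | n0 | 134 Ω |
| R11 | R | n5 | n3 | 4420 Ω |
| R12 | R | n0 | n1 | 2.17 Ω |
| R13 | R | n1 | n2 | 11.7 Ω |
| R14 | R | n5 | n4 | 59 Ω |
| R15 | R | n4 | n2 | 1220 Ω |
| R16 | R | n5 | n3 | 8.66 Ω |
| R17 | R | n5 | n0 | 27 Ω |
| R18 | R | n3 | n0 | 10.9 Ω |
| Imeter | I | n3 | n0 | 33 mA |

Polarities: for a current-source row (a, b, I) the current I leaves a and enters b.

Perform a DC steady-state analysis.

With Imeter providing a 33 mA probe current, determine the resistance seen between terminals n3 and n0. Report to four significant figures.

R_eq = 5.136 Ω

MNA unknowns: 5 node voltages V₁..V_5
R1: Y=0.003788 on G[4,2]
R2: Y=0.4032 on G[2,0]
R3: Y=0.0001484 on G[5,3]
R4: Y=0.0001299 on G[4,1]
R5: Y=0.001121 on G[1,0]
R6: Y=0.1522 on G[0,5]
R7: Y=0.004065 on G[5,0]
R8: Y=0.02865 on G[3,0]
R9: Y=0.09259 on G[2,4]
R10: Y=0.007463 on G[1,0]
R11: Y=0.0002262 on G[5,3]
R12: Y=0.4608 on G[0,1]
R13: Y=0.08547 on G[1,2]
R14: Y=0.01695 on G[5,4]
R15: Y=0.0008197 on G[4,2]
R16: Y=0.1155 on G[5,3]
R17: Y=0.03704 on G[5,0]
R18: Y=0.09174 on G[3,0]
Imeter: z[3]−=0.033, z[0]+=0.033
solve → V1=-0.0002778, V2=-0.001788, V3=-0.1695, V4=-0.01053, V5=-0.06075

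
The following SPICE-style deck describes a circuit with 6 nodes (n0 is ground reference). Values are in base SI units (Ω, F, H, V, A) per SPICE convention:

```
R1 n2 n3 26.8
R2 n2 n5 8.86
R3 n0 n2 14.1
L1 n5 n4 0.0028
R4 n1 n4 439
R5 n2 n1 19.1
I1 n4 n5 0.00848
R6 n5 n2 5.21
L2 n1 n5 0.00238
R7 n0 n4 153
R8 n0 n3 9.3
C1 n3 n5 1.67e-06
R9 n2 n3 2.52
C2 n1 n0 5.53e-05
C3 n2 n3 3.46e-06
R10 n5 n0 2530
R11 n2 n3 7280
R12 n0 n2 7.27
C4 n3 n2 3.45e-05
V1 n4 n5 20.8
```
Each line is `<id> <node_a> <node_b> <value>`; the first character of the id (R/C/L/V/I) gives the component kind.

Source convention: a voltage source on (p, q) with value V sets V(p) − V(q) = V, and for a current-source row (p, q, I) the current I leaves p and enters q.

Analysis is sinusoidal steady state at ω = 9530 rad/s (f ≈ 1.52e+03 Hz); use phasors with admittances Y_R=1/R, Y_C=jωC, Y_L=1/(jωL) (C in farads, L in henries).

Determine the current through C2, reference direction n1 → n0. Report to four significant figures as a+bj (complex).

0.007435+0.04178j A

MNA unknowns: 5 node voltages V₁..V_5 plus 1 source current (V1)
R1: Y=0.03731+0.000j on G[2,3]
R2: Y=0.1129+0.000j on G[2,5]
R3: Y=0.07092+0.000j on G[0,2]
L1: Y=0.000-0.03748j on G[5,4]
R4: Y=0.002278+0.000j on G[1,4]
R5: Y=0.05236+0.000j on G[2,1]
I1: z[4]−=0.00848, z[5]+=0.00848
R6: Y=0.1919+0.000j on G[5,2]
L2: Y=0.000-0.04409j on G[1,5]
R7: Y=0.006536+0.000j on G[0,4]
R8: Y=0.1075+0.000j on G[0,3]
C1: Y=0.000+0.01592j on G[3,5]
R9: Y=0.3968+0.000j on G[2,3]
C2: Y=0.000+0.5270j on G[1,0]
C3: Y=0.000+0.03297j on G[2,3]
R10: Y=0.0003953+0.000j on G[5,0]
R11: Y=0.0001374+0.000j on G[2,3]
R12: Y=0.1376+0.000j on G[0,2]
C4: Y=0.000+0.3288j on G[3,2]
V1: row V4−V5=20.8, i_V1 at 4,5
solve → V1=0.07927-0.01411j, V2=-0.4543-0.1137j, V3=-0.3882-0.1532j, V4=19.80-0.2308j, V5=-0.9978-0.2308j
aux → i_V1=-0.1828+0.7815j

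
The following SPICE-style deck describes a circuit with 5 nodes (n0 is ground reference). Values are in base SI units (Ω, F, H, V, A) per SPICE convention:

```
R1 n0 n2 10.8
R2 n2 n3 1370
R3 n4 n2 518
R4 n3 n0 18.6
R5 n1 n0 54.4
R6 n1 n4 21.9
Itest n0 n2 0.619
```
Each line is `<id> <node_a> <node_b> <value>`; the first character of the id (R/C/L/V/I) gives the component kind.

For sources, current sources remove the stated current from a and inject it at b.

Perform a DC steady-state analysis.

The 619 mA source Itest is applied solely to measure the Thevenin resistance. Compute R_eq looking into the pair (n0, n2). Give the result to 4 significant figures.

R_eq = 10.53 Ω

Element admittances at DC:
  Y(R1) = 0.09259 S between n0,n2
  Y(R2) = 0.0007299 S between n2,n3
  Y(R3) = 0.001931 S between n4,n2
  Y(R4) = 0.05376 S between n3,n0
  Y(R5) = 0.01838 S between n1,n0
  Y(R6) = 0.04566 S between n1,n4
  Itest: injects 0.619 A into n2 (from n0)
Assemble and solve the 4×4 MNA system:
  V(n1)=0.5965  V(n2)=6.516  V(n3)=0.08728  V(n4)=0.8366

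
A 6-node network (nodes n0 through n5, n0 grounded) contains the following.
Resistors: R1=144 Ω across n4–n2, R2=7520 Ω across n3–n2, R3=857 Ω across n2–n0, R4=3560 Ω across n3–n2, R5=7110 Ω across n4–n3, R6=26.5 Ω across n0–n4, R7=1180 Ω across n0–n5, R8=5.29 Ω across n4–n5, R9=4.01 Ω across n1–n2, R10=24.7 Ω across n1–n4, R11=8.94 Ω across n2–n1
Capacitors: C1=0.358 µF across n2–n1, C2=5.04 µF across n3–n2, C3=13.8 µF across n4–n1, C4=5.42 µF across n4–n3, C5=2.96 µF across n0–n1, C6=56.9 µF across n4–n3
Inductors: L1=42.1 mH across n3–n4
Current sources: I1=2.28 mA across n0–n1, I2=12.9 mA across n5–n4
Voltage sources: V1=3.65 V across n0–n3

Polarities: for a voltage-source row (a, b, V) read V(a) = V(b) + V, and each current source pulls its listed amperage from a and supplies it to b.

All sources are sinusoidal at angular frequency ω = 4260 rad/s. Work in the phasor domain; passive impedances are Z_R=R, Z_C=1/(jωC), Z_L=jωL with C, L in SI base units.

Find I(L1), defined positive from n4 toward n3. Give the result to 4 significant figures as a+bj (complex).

-0.002808-0.001066j A

Apply KCL at each of the 5 non-ground nodes and solve the resulting linear system.
Node n1: branches {C1, I1, C3, R9, C5, R10, R11} → V_1 = -3.166-0.2253j
Node n2: branches {R1, C1, R2, R3, R4, C2, R9, R11} → V_2 = -3.177-0.2569j
Node n3: branches {R2, R4, L1, R5, C2, C4, C6, V1} → V_3 = -3.650+0.000j
Node n4: branches {R1, L1, R5, C3, C4, R6, R8, I2, R10, C6} → V_4 = -3.459-0.5037j
Node n5: branches {R7, R8, I2} → V_5 = -3.511-0.5014j
Source currents: i(V1)=-0.1366-0.05966j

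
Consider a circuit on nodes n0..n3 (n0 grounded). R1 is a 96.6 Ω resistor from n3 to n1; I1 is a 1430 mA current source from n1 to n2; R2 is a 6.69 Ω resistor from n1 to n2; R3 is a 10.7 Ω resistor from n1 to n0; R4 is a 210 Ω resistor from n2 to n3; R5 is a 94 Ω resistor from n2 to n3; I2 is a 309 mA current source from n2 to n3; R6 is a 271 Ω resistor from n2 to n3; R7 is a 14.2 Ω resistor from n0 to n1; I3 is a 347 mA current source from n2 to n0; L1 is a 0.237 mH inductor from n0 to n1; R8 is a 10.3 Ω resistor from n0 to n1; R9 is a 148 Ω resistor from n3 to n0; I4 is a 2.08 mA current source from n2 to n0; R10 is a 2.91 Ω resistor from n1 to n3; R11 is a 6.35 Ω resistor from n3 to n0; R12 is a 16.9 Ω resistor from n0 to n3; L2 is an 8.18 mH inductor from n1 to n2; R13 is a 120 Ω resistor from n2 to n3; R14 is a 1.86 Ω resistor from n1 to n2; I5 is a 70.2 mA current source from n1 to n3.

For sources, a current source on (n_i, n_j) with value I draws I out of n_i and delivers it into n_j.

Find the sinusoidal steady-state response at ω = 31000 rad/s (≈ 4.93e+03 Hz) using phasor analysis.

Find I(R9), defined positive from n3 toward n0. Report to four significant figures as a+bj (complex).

-0.0001806-0.001610j A

MNA unknowns: 3 node voltages V₁..V_3
R1: Y=0.01035+0.000j on G[3,1]
I1: z[1]−=1.43, z[2]+=1.43
R2: Y=0.1495+0.000j on G[1,2]
R3: Y=0.09346+0.000j on G[1,0]
R4: Y=0.004762+0.000j on G[2,3]
R5: Y=0.01064+0.000j on G[2,3]
I2: z[2]−=0.309, z[3]+=0.309
R6: Y=0.003690+0.000j on G[2,3]
R7: Y=0.07042+0.000j on G[0,1]
I3: z[2]−=0.347, z[0]+=0.347
L1: Y=0.000-0.1361j on G[0,1]
R8: Y=0.09709+0.000j on G[0,1]
R9: Y=0.006757+0.000j on G[3,0]
I4: z[2]−=0.00208, z[0]+=0.00208
R10: Y=0.3436+0.000j on G[1,3]
R11: Y=0.1575+0.000j on G[3,0]
R12: Y=0.05917+0.000j on G[0,3]
L2: Y=0.000-0.003944j on G[1,2]
R13: Y=0.008333+0.000j on G[2,3]
R14: Y=0.5376+0.000j on G[1,2]
I5: z[1]−=0.0702, z[3]+=0.0702
solve → V1=-1.117-0.3787j, V2=0.004861-0.3671j, V3=-0.02672-0.2383j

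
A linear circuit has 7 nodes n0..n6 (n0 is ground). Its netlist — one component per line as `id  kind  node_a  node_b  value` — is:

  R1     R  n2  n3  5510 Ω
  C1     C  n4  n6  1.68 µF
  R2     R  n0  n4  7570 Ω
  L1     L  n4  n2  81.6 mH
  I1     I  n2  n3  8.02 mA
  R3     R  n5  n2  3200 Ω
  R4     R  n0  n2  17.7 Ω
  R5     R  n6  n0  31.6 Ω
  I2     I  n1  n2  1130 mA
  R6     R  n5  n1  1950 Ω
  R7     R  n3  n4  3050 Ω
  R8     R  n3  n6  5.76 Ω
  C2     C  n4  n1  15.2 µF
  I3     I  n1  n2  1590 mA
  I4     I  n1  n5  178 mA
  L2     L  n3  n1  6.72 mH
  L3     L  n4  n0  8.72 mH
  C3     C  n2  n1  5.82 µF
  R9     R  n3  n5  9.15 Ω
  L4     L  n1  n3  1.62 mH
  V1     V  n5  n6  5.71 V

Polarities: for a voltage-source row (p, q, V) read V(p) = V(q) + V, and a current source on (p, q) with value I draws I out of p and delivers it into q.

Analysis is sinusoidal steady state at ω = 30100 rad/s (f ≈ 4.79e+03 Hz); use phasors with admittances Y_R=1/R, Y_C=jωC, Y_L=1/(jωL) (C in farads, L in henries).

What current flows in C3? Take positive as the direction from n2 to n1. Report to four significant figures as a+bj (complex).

MNA unknowns: 6 node voltages V₁..V_6 plus 1 source current (V1)
R1: Y=0.0001815+0.000j on G[2,3]
C1: Y=0.000+0.05057j on G[4,6]
R2: Y=0.0001321+0.000j on G[0,4]
L1: Y=0.000-0.0004071j on G[4,2]
I1: z[2]−=0.00802, z[3]+=0.00802
R3: Y=0.0003125+0.000j on G[5,2]
R4: Y=0.05650+0.000j on G[0,2]
R5: Y=0.03165+0.000j on G[6,0]
I2: z[1]−=1.13, z[2]+=1.13
R6: Y=0.0005128+0.000j on G[5,1]
R7: Y=0.0003279+0.000j on G[3,4]
R8: Y=0.1736+0.000j on G[3,6]
C2: Y=0.000+0.4575j on G[4,1]
I3: z[1]−=1.59, z[2]+=1.59
I4: z[1]−=0.178, z[5]+=0.178
L2: Y=0.000-0.004944j on G[3,1]
L3: Y=0.000-0.003810j on G[4,0]
C3: Y=0.000+0.1752j on G[2,1]
R9: Y=0.1093+0.000j on G[3,5]
L4: Y=0.000-0.02051j on G[1,3]
V1: row V5−V6=5.71, i_V1 at 5,6
solve → V1=-0.7031+13.72j, V2=-0.09555-1.835j, V3=1.798+3.360j, V4=-0.7847+12.77j, V5=4.346+3.128j, V6=-1.364+3.128j
aux → i_V1=-0.1044+0.02930j

2.725+0.1064j A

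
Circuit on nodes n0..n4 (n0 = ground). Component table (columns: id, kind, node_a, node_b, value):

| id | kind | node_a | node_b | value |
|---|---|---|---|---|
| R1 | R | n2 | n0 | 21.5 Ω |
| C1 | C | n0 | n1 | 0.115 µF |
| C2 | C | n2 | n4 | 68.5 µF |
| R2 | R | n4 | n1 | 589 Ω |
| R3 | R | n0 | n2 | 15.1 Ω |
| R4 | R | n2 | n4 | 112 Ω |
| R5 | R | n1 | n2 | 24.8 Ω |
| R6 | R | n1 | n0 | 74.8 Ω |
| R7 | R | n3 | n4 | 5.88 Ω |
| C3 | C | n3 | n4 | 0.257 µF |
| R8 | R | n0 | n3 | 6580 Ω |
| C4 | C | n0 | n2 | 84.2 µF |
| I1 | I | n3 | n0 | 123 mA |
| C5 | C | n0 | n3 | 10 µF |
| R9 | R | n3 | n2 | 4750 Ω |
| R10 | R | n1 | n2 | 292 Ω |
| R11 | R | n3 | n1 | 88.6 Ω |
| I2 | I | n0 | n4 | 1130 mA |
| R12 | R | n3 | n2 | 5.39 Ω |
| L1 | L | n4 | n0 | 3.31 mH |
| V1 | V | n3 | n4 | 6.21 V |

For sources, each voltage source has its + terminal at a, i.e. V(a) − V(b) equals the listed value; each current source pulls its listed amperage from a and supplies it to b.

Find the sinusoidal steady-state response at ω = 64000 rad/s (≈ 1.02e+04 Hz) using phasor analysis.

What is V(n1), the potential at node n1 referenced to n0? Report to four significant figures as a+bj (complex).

MNA unknowns: 4 node voltages V₁..V_4 plus 1 source current (V1)
R1: Y=0.04651+0.000j on G[2,0]
C1: Y=0.000+0.007360j on G[0,1]
C2: Y=0.000+4.384j on G[2,4]
R2: Y=0.001698+0.000j on G[4,1]
R3: Y=0.06623+0.000j on G[0,2]
R4: Y=0.008929+0.000j on G[2,4]
R5: Y=0.04032+0.000j on G[1,2]
R6: Y=0.01337+0.000j on G[1,0]
R7: Y=0.1701+0.000j on G[3,4]
C3: Y=0.000+0.01645j on G[3,4]
R8: Y=0.0001520+0.000j on G[0,3]
C4: Y=0.000+5.389j on G[0,2]
I1: z[3]−=0.123, z[0]+=0.123
C5: Y=0.000+0.6400j on G[0,3]
R9: Y=0.0002105+0.000j on G[3,2]
R10: Y=0.003425+0.000j on G[1,2]
R11: Y=0.01129+0.000j on G[3,1]
I2: z[0]−=1.13, z[4]+=1.13
R12: Y=0.1855+0.000j on G[3,2]
L1: Y=0.000-0.004721j on G[4,0]
V1: row V3−V4=6.21, i_V1 at 3,4
solve → V1=0.3779-0.1794j, V2=-0.5805-0.1804j, V3=4.910-0.1465j, V4=-1.300-0.1465j
aux → i_V1=-2.345-3.251j

0.3779-0.1794j V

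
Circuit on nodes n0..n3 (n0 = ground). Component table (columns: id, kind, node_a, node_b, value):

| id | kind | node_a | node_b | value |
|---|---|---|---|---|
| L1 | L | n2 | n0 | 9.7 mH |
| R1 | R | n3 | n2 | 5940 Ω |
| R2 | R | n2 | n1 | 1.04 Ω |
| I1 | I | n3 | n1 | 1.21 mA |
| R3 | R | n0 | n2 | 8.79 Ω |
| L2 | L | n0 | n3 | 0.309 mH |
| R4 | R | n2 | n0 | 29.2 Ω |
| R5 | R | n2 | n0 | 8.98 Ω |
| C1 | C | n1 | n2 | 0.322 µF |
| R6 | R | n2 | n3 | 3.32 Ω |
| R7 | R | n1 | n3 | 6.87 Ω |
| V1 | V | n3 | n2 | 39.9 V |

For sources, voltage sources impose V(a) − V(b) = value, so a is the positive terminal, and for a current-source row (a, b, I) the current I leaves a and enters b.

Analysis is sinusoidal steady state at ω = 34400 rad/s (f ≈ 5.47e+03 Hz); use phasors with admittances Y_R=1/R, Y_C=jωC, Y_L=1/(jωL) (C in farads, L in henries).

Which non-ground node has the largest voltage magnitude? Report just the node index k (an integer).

3

Apply KCL at each of the 3 non-ground nodes and solve the resulting linear system.
Node n1: branches {R2, I1, C1, R7} → V_1 = 0.4956+12.64j
Node n2: branches {L1, R1, R2, R3, R4, R5, C1, R6, V1} → V_2 = -4.751+12.69j
Node n3: branches {R1, I1, L2, R6, R7, V1} → V_3 = 35.15+12.69j
Source currents: i(V1)=-18.26+3.299j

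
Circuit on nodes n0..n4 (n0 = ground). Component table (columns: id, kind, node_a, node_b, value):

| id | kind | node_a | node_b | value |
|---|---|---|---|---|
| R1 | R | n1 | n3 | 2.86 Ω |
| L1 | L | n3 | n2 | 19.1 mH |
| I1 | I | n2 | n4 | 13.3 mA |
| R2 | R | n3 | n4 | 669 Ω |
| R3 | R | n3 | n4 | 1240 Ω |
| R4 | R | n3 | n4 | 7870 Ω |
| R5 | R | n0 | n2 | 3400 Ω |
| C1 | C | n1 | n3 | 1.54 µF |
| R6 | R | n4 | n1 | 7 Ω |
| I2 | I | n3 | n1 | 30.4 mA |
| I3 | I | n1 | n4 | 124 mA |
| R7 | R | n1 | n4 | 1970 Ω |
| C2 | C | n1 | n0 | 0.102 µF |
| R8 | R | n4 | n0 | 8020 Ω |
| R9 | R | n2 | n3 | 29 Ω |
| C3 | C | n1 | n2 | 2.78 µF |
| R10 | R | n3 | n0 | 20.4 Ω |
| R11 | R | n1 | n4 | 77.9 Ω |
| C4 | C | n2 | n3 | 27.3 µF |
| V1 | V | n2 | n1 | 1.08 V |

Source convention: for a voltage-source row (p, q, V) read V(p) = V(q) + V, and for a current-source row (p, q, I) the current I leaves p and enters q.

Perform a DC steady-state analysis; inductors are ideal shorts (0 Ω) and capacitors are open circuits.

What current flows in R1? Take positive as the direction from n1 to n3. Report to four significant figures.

-0.3776 A

Element admittances at DC:
  Y(R1) = 0.3497 S between n1,n3
  L1: short n3↔n2 (DC inductor)
  I1: injects 0.0133 A into n4 (from n2)
  Y(R2) = 0.001495 S between n3,n4
  Y(R3) = 0.0008065 S between n3,n4
  Y(R4) = 0.0001271 S between n3,n4
  Y(R5) = 0.0002941 S between n0,n2
  Y(C1) = 0.000 S between n1,n3
  Y(R6) = 0.1429 S between n4,n1
  I2: injects 0.0304 A into n1 (from n3)
  I3: injects 0.124 A into n4 (from n1)
  Y(R7) = 0.0005076 S between n1,n4
  Y(C2) = 0.000 S between n1,n0
  Y(R8) = 0.0001247 S between n4,n0
  Y(R9) = 0.03448 S between n2,n3
  Y(C3) = 0.000 S between n1,n2
  Y(R10) = 0.04902 S between n3,n0
  Y(R11) = 0.01284 S between n1,n4
  Y(C4) = 0.000 S between n2,n3
  V1: constraint V(n2)−V(n1) = 1.08
Assemble and solve the 6×6 MNA system:
  V(n1)=-1.080  V(n2)=0.0004988  V(n3)=0.0004988  V(n4)=-0.1973
  i(L1)=-0.4085  i(V1)=-0.4218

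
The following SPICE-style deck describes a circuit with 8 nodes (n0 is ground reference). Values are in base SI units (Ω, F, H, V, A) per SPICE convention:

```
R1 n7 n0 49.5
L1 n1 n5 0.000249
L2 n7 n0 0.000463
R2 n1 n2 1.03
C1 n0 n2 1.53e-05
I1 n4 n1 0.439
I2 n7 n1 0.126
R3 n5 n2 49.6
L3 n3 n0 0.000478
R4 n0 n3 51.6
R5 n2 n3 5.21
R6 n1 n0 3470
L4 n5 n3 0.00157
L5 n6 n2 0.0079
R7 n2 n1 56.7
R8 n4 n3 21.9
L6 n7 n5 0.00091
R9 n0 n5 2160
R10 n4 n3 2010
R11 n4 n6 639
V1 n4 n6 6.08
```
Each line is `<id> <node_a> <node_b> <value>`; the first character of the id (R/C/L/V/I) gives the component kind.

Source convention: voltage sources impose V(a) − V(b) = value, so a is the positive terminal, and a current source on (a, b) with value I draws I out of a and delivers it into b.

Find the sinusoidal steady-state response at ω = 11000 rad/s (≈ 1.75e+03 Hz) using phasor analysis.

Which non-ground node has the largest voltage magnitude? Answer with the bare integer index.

MNA unknowns: 7 node voltages V₁..V_7 plus 1 source current (V1)
R1: Y=0.02020+0.000j on G[7,0]
L1: Y=0.000-0.3651j on G[1,5]
L2: Y=0.000-0.1963j on G[7,0]
R2: Y=0.9709+0.000j on G[1,2]
C1: Y=0.000+0.1683j on G[0,2]
I1: z[4]−=0.439, z[1]+=0.439
I2: z[7]−=0.126, z[1]+=0.126
R3: Y=0.02016+0.000j on G[5,2]
L3: Y=0.000-0.1902j on G[3,0]
R4: Y=0.01938+0.000j on G[0,3]
R5: Y=0.1919+0.000j on G[2,3]
R6: Y=0.0002882+0.000j on G[1,0]
L4: Y=0.000-0.05790j on G[5,3]
L5: Y=0.000-0.01151j on G[6,2]
R7: Y=0.01764+0.000j on G[2,1]
R8: Y=0.04566+0.000j on G[4,3]
L6: Y=0.000-0.09990j on G[7,5]
R9: Y=0.0004630+0.000j on G[0,5]
R10: Y=0.0004975+0.000j on G[4,3]
R11: Y=0.001565+0.000j on G[4,6]
V1: row V4−V6=6.08, i_V1 at 4,6
solve → V1=4.340-0.9234j, V2=3.745-1.241j, V3=2.008-0.6205j, V4=-6.635-4.724j, V5=3.481-0.8574j, V6=-12.71-4.724j, V7=1.120-0.7908j
aux → i_V1=-0.04959+0.1894j

6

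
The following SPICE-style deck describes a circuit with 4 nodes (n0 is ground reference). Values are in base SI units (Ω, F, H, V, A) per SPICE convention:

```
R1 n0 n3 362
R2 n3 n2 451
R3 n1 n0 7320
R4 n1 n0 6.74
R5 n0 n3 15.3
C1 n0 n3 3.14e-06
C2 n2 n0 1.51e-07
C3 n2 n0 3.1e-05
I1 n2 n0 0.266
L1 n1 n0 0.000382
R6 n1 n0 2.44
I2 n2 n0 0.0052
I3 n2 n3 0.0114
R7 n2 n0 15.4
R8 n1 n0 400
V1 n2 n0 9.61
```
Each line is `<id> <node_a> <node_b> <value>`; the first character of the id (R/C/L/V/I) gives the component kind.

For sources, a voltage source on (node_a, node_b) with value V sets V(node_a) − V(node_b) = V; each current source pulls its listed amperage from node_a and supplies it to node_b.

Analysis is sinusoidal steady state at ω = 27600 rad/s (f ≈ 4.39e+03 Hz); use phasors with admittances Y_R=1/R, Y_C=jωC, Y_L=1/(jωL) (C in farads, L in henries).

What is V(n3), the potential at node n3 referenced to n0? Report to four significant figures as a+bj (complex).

0.1847-0.2275j V

Apply KCL at each of the 3 non-ground nodes and solve the resulting linear system.
Node n1: branches {R3, R4, L1, R6, R8} → V_1 = 0.000+0.000j
Node n2: branches {R2, C2, C3, I1, I2, I3, R7, V1} → V_2 = 9.610+0.000j
Node n3: branches {R1, R2, R5, C1, I3} → V_3 = 0.1847-0.2275j
Source currents: i(V1)=-0.9275-8.263j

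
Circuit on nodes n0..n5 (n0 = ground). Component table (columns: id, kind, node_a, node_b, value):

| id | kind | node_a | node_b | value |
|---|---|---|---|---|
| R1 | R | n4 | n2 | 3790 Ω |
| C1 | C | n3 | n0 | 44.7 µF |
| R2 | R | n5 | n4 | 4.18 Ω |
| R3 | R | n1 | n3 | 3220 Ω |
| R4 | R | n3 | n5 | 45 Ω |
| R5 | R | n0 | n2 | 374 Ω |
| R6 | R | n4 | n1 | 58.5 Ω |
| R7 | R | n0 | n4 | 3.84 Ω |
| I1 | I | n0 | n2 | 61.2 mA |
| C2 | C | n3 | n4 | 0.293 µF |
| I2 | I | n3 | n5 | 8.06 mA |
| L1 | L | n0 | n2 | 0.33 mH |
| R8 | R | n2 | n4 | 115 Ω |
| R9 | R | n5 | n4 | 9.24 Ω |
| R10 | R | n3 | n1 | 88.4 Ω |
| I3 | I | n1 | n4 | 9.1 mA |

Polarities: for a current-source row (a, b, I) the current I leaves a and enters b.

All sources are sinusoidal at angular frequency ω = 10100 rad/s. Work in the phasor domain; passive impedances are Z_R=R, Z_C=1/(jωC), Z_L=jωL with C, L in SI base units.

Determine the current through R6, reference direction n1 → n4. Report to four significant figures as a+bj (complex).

Apply KCL at each of the 5 non-ground nodes and solve the resulting linear system.
Node n1: branches {R3, R6, R10, I3} → V_1 = -0.2946+0.01379j
Node n2: branches {R1, R5, I1, L1, R8} → V_2 = 0.007706+0.2048j
Node n3: branches {C1, R3, R4, C2, I2, R10} → V_3 = -0.0006449+0.02247j
Node n4: branches {R1, R2, R6, R7, C2, R8, R9, I3} → V_4 = 0.03791+0.007893j
Node n5: branches {R2, R4, I2, R9} → V_5 = 0.05740+0.008769j

-0.005684+0.0001008j A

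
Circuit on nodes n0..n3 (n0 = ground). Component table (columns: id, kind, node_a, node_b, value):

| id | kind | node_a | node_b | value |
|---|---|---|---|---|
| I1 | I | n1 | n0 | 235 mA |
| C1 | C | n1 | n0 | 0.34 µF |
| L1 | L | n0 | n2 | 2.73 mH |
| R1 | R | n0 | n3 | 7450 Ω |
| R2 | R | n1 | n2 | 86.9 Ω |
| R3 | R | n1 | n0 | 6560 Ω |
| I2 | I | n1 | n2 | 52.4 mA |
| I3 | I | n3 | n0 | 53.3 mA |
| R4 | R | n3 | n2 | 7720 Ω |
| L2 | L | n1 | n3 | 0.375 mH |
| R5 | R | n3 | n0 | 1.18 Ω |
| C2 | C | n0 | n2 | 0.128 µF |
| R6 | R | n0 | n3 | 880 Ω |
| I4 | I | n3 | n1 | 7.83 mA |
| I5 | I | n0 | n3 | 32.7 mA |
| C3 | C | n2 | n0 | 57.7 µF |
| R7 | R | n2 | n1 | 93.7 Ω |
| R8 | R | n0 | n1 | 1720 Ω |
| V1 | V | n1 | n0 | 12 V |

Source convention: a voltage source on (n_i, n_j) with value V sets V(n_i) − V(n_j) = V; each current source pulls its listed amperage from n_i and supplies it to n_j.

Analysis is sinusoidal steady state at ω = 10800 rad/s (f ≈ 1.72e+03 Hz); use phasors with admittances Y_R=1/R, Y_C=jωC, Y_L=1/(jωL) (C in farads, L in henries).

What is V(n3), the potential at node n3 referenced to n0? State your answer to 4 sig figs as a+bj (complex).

0.9053-3.227j V

Element admittances at ω=10800 rad/s:
  I1: injects 0.235 A into n0 (from n1)
  Y(C1) = 0.000+0.003672j S between n1,n0
  Y(L1) = 0.000-0.03392j S between n0,n2
  Y(R1) = 0.0001342+0.000j S between n0,n3
  Y(R2) = 0.01151+0.000j S between n1,n2
  Y(R3) = 0.0001524+0.000j S between n1,n0
  I2: injects 0.0524 A into n2 (from n1)
  I3: injects 0.0533 A into n0 (from n3)
  Y(R4) = 0.0001295+0.000j S between n3,n2
  Y(L2) = 0.000-0.2469j S between n1,n3
  Y(R5) = 0.8475+0.000j S between n3,n0
  Y(C2) = 0.000+0.001382j S between n0,n2
  Y(R6) = 0.001136+0.000j S between n0,n3
  I4: injects 0.00783 A into n1 (from n3)
  I5: injects 0.0327 A into n3 (from n0)
  Y(C3) = 0.000+0.6232j S between n2,n0
  Y(R7) = 0.01067+0.000j S between n2,n1
  Y(R8) = 0.0005814+0.000j S between n0,n1
  V1: constraint V(n1)−V(n0) = 12
Assemble and solve the 4×4 MNA system:
  V(n1)=12.00+0.000j  V(n2)=0.01964-0.5388j  V(n3)=0.9053-3.227j
  i(V1)=-1.351+2.683j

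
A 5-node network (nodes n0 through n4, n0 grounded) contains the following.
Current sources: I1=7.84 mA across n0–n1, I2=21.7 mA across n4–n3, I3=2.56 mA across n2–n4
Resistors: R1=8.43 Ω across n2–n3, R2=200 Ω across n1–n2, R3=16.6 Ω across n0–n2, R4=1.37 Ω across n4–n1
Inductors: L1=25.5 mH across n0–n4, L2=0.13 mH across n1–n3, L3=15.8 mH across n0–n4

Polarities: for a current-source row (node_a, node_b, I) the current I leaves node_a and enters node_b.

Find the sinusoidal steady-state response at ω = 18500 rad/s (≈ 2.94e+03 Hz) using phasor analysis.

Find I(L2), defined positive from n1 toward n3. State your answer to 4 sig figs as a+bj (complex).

-0.01171+0.001121j A

Element admittances at ω=18500 rad/s:
  I1: injects 0.00784 A into n1 (from n0)
  Y(R1) = 0.1186+0.000j S between n2,n3
  Y(R2) = 0.005000+0.000j S between n1,n2
  Y(R3) = 0.06024+0.000j S between n0,n2
  Y(L1) = 0.000-0.002120j S between n0,n4
  Y(R4) = 0.7299+0.000j S between n4,n1
  I2: injects 0.0217 A into n3 (from n4)
  Y(L2) = 0.000-0.4158j S between n1,n3
  Y(L3) = 0.000-0.003421j S between n0,n4
  I3: injects 0.00256 A into n4 (from n2)
Assemble and solve the 4×4 MNA system:
  V(n1)=0.2117-0.001640j  V(n2)=0.1302+0.01706j  V(n3)=0.2144+0.02651j  V(n4)=0.1855-0.0002317j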